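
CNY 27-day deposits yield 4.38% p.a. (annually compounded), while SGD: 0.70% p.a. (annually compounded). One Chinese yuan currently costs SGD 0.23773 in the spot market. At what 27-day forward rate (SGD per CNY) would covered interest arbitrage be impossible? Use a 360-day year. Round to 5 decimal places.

T = 27/360 years.
SGD accumulates by (1 + 0.0070)^(27/360) = 1.0005233.
Growth of 1 CNY over T: (1 + 0.0438)^(27/360) = 1.0032203.
Forward (SGD per CNY) = 0.23773 × 1.0005233 / 1.0032203 = 0.2370909.

0.23709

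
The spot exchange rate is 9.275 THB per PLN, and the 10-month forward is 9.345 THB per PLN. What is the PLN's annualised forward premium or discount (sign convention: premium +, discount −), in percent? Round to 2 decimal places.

+0.91%

T = 10/12 years.
Period premium: (9.345 − 9.275)/9.275 = 0.0075472.
Annualise by dividing by T: 0.0075472 / (10/12) = 0.009057 → 0.91%.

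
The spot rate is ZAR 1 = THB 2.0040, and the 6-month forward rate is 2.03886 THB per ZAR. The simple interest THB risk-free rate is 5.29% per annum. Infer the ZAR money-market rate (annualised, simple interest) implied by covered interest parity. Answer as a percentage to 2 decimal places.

T = 6/12 years.
F/S = 2.03886/2.004 = 1.0173952 = (growth of THB) / (growth of ZAR).
The THB side grows by 1 + 0.0529×6/12 = 1.026450.
So the ZAR growth factor = 1.008900.
r = (1.008900 − 1)/(6/12) = 0.017800 → 1.78%.

1.78%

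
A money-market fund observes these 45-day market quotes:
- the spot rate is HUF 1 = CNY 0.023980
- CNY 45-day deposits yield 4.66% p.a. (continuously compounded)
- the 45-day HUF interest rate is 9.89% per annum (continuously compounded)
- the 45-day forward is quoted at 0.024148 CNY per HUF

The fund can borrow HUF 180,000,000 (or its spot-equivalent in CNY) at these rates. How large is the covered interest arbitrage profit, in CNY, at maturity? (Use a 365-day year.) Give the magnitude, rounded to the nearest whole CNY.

CNY 58,694

T = 45/365 years.
Invest the HUF and cover forward: 180,000,000 × 1.01226779 × 0.024148 = CNY 4,399,963.67.
Convert at spot and invest in CNY: 180,000,000 × 0.023980 × 1.005761741 = CNY 4,341,269.98.
The quoted forward overvalues HUF, so borrow CNY, buy HUF at spot, deposit the HUF at 9.89%, and sell the proceeds forward at 0.024148.
Profit = 4,399,963.67 − 4,341,269.98 = CNY 58,694.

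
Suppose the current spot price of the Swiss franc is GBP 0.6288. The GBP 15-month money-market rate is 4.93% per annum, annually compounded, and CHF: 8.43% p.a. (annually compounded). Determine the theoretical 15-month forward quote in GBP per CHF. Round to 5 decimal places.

T = 15/12 years.
GBP accumulates by (1 + 0.0493)^(15/12) = 1.0620002.
Growth of 1 CHF over T: (1 + 0.0843)^(15/12) = 1.1064628.
CIP: F = S · (grow GBP)/(grow CHF) = 0.6288 × 1.0620002/1.1064628 = 0.6035320 GBP per CHF.

0.60353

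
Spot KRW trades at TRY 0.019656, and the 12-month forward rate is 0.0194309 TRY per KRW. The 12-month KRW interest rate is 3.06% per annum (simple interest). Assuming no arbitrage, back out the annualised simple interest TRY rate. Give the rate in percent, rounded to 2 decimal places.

1.88%

T = 1 year.
By CIP, F/S equals the TRY-to-KRW growth ratio: 0.0194309/0.019656 = 0.9885480.
KRW growth factor: 1 + 0.0306×1 = 1.030600.
So the TRY growth factor = 1.0187976.
(1.0187976 − 1)/T = 0.018798, i.e. 1.88%.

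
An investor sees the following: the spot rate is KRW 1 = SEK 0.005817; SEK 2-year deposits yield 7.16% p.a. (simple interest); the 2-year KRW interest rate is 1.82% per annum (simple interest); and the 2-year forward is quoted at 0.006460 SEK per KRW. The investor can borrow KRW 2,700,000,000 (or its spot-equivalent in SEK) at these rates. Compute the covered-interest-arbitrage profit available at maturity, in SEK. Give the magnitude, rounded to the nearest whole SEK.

T = 2 years.
Route A — deposit KRW, sell forward: 2,700,000,000 × 1.036400 × 0.006460 = SEK 18,076,888.80.
Route B — convert at spot, deposit SEK: 2,700,000,000 × 0.005817 × 1.143200 = SEK 17,954,984.88.
The quoted forward overvalues KRW, so borrow SEK, buy KRW at spot, deposit the KRW at 1.82%, and sell the proceeds forward at 0.006460.
Profit = 18,076,888.80 − 17,954,984.88 = SEK 121,904.

SEK 121,904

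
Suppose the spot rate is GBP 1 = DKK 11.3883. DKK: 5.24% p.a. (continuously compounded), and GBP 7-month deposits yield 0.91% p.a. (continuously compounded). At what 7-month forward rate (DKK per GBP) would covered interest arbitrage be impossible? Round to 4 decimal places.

T = 7/12 years.
DKK accumulates by e^(0.0524×7/12) = 1.03103862.
Growth of 1 GBP over T: e^(0.0091×7/12) = 1.00532245.
Forward (DKK per GBP) = 11.3883 × 1.03103862 / 1.00532245 = 11.679613.

11.6796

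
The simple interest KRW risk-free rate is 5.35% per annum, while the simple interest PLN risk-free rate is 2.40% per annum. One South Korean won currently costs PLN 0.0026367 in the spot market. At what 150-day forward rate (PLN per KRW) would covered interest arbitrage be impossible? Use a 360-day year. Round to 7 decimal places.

0.0026050

T = 150/360 years.
Growth of 1 PLN over T: 1 + 0.0240×150/360 = 1.010000.
KRW growth factor: 1 + 0.0535×150/360 = 1.0222917.
So F = 0.0026367 × 1.010000 / 1.0222917 = 0.002604997 (PLN/KRW).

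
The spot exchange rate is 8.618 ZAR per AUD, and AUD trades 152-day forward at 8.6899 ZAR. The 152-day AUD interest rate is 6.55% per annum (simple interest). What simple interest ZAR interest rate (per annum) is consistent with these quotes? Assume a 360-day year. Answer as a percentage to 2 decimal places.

8.58%

T = 152/360 years.
F/S = 8.6899/8.618 = 1.0083430 = (growth of ZAR) / (growth of AUD).
The AUD side grows by 1 + 0.0655×152/360 = 1.0276556.
Hence g_ZAR = 1.0362293.
r = (1.0362293 − 1)/(152/360) = 0.085806 → 8.58%.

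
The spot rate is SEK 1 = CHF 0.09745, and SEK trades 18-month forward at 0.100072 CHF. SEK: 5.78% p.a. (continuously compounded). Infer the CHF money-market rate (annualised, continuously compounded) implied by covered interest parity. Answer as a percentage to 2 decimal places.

T = 18/12 years.
F/S = 0.100072/0.09745 = 1.0269061 = (growth of CHF) / (growth of SEK).
SEK growth factor: e^(0.0578×18/12) = 1.0905695.
So the CHF growth factor = 1.1199125.
Take logs: ln 1.1199125 / (18/12) = 0.075500, so 7.55%.

7.55%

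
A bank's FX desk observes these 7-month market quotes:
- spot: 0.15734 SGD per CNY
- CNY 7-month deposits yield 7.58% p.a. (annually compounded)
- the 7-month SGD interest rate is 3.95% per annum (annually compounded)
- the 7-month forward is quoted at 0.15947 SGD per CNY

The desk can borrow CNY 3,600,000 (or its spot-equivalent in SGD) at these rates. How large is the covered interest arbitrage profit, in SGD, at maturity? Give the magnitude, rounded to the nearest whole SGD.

T = 7/12 years.
Route A — deposit CNY, sell forward: 3,600,000 × 1.04354232 × 0.15947 = SGD 599,089.30.
Route B — convert at spot, deposit SGD: 3,600,000 × 0.15734 × 1.02285551 = SGD 579,369.91.
The quoted forward overvalues CNY, so borrow SGD, buy CNY at spot, deposit the CNY at 7.58%, and sell the proceeds forward at 0.15947.
Arbitrage profit = |599,089.30 − 579,369.91| = SGD 19,719.

SGD 19,719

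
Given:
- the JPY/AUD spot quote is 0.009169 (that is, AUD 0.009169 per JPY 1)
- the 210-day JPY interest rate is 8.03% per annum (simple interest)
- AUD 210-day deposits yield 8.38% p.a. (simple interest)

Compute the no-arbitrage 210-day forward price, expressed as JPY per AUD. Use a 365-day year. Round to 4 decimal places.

108.8536

T = 210/365 years.
AUD accumulates by 1 + 0.0838×210/365 = 1.048213699.
JPY growth factor: 1 + 0.0803×210/365 = 1.046200.
Forward (AUD per JPY) = 0.009169 × 1.048213699 / 1.046200 = 0.00918664826.
Invert for JPY per AUD: 1 / 0.00918664826 = 108.8536.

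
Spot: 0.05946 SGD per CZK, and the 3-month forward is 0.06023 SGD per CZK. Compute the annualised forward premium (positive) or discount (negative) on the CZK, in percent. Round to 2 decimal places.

+5.18%

T = 3/12 years.
CZK trades forward at +1.29499% vs spot over the period.
Annualise by dividing by T: 0.0129499 / (3/12) = 0.051800 → 5.18%.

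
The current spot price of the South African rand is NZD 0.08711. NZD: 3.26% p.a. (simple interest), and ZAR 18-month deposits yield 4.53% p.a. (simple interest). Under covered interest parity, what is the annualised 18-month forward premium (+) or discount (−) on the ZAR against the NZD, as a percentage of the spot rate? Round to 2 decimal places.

-1.19%

T = 18/12 years.
F = S · g_NZD/g_ZAR = 0.08711 × 1.048900/1.067950 = 0.08555614.
(F − S)/S ÷ T = (0.08555614 − 0.08711)/0.08711/(18/12) = -0.011892 → -1.19%.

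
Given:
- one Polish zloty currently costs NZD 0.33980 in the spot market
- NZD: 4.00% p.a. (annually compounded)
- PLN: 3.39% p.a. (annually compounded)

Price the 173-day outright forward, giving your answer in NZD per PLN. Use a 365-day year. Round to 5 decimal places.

T = 173/365 years.
NZD accumulates by (1 + 0.0400)^(173/365) = 1.0187634.
PLN accumulates by (1 + 0.0339)^(173/365) = 1.0159268.
So F = 0.3398 × 1.0187634 / 1.0159268 = 0.3407488 (NZD/PLN).

0.34075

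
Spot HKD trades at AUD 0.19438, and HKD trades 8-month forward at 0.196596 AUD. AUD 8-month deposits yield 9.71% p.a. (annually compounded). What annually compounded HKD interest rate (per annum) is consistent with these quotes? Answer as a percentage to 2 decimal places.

T = 8/12 years.
CIP gives F = S · g_AUD/g_HKD, so g_AUD/g_HKD = 0.196596/0.19438 = 1.0114003.
The AUD side grows by (1 + 0.0971)^(8/12) = 1.0637285.
That pins the HKD growth at 1.0517384.
r = 1.0517384^(12/8) − 1 = 0.078603 → 7.86%.

7.86%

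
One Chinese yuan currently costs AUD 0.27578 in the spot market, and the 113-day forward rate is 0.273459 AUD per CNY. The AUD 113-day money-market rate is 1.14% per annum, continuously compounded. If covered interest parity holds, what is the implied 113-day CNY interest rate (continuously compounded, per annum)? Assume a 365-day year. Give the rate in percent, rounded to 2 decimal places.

T = 113/365 years.
By CIP, F/S equals the AUD-to-CNY growth ratio: 0.273459/0.27578 = 0.9915839.
AUD growth factor: e^(0.0114×113/365) = 1.0035356.
So the CNY growth factor = 1.0120531.
r = ln(1.0120531)/(113/365) = 0.038700 → 3.87%.

3.87%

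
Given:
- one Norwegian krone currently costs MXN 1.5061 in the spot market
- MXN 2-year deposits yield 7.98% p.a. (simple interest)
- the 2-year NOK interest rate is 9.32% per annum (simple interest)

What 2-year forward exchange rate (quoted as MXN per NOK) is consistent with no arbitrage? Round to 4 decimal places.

T = 2 years.
MXN growth factor: 1 + 0.0798×2 = 1.159600.
NOK accumulates by 1 + 0.0932×2 = 1.186400.
CIP: F = S · (grow MXN)/(grow NOK) = 1.5061 × 1.159600/1.186400 = 1.472078 MXN per NOK.

1.4721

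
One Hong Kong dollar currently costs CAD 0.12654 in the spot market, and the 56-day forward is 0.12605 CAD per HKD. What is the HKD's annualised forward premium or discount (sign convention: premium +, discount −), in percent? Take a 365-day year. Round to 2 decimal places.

T = 56/365 years.
HKD trades forward at -0.38723% vs spot over the period.
×(1/T) gives -2.52% p.a.

-2.52%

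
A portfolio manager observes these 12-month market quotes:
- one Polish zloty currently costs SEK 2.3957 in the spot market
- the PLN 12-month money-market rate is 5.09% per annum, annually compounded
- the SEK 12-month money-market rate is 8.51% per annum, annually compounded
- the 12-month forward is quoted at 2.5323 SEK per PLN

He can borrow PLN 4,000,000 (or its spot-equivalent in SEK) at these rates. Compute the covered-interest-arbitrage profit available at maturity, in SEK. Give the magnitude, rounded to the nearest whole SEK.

SEK 246,480

T = 1 year.
Keep in PLN, deliver into the forward: 4,000,000·1.050900·2.5323 = SEK 10,644,776.28.
Swap to SEK now, deposit: 4,000,000·2.3957·1.085100 = SEK 10,398,296.28.
The quoted forward overvalues PLN, so borrow SEK, buy PLN at spot, deposit the PLN at 5.09%, and sell the proceeds forward at 2.5323.
Profit = 10,644,776.28 − 10,398,296.28 = SEK 246,480.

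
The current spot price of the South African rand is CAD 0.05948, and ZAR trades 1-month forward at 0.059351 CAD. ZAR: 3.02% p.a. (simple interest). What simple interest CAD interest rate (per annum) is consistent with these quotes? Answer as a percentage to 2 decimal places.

0.41%

T = 1/12 years.
CIP gives F = S · g_CAD/g_ZAR, so g_CAD/g_ZAR = 0.059351/0.05948 = 0.9978312.
ZAR growth factor: 1 + 0.0302×1/12 = 1.0025167.
So the CAD growth factor = 1.0003424.
(1.0003424 − 1)/T = 0.004109, i.e. 0.41%.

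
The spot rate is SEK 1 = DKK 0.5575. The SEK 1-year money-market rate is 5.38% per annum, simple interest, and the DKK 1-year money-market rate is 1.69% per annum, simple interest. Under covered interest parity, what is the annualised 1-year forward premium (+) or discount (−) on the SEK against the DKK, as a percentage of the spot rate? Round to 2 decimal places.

-3.50%

T = 1 year.
No-arbitrage forward: 0.5575 × 1.016900 / 1.053800 = 0.5379785 DKK/SEK.
(F − S)/S ÷ T = (0.5379785 − 0.5575)/0.5575/1 = -0.035016 → -3.50%.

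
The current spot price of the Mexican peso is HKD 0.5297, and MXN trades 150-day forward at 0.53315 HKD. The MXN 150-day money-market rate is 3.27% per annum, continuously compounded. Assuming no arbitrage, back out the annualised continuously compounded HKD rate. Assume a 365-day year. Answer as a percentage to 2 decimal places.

4.85%

T = 150/365 years.
F/S = 0.53315/0.5297 = 1.0065131 = (growth of HKD) / (growth of MXN).
MXN growth factor: e^(0.0327×150/365) = 1.0135291.
That pins the HKD growth at 1.0201303.
Take logs: ln 1.0201303 / (150/365) = 0.048497, so 4.85%.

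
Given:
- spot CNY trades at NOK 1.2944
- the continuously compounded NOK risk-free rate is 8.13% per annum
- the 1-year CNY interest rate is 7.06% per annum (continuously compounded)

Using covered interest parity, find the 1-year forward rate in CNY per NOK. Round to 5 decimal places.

0.76434

T = 1 year.
Growth of 1 NOK over T: e^(0.0813×1) = 1.0846963.
Growth of 1 CNY over T: e^(0.0706×1) = 1.0731519.
CIP: F = S · (grow NOK)/(grow CNY) = 1.2944 × 1.0846963/1.0731519 = 1.308324 NOK per CNY.
Invert for CNY per NOK: 1 / 1.308324 = 0.76434.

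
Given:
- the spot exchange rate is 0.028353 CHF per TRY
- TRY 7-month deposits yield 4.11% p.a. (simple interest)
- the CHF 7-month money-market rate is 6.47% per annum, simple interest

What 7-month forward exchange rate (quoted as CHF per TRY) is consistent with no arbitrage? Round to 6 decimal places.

0.028734

T = 7/12 years.
Growth of 1 CHF over T: 1 + 0.0647×7/12 = 1.0377417.
Growth of 1 TRY over T: 1 + 0.0411×7/12 = 1.023975.
So F = 0.028353 × 1.0377417 / 1.023975 = 0.02873419 (CHF/TRY).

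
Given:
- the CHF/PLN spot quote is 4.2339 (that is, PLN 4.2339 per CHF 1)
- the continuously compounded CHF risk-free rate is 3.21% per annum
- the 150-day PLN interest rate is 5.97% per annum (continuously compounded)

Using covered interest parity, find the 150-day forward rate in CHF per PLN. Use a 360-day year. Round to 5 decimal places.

0.23349

T = 150/360 years.
PLN accumulates by e^(0.0597×150/360) = 1.025187.
CHF growth factor: e^(0.0321×150/360) = 1.0134648.
CIP: F = S · (grow PLN)/(grow CHF) = 4.2339 × 1.025187/1.0134648 = 4.282871 PLN per CHF.
Invert for CHF per PLN: 1 / 4.282871 = 0.23349.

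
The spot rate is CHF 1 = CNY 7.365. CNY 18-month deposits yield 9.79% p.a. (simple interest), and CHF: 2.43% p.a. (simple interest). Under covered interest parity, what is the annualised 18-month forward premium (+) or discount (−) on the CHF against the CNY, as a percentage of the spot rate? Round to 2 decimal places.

T = 18/12 years.
F = S · g_CNY/g_CHF = 7.365 × 1.146850/1.036450 = 8.149501.
(F − S)/S ÷ T = (8.149501 − 7.365)/7.365/(18/12) = 0.071012 → 7.10%.

+7.10%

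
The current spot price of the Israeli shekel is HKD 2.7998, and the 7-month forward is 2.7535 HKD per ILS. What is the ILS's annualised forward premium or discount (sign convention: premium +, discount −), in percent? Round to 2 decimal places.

-2.83%

T = 7/12 years.
(F − S)/S = (2.7535 − 2.7998)/2.7998 = -0.0165369.
Per annum: -0.0165369 / (7/12) = -0.028349 = -2.83%.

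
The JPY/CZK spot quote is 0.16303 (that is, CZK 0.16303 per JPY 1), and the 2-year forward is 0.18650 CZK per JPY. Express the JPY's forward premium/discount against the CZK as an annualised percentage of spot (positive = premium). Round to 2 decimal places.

+7.20%

T = 2 years.
(F − S)/S = (0.18650 − 0.16303)/0.16303 = 0.1439612.
Annualise by dividing by T: 0.1439612 / 2 = 0.071981 → 7.20%.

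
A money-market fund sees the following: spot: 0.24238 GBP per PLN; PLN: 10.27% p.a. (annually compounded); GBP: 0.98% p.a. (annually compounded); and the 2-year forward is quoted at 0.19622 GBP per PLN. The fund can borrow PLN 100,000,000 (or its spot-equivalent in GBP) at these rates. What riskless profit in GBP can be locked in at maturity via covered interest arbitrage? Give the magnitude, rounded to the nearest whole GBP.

GBP 856,075

T = 2 years.
Route A — deposit PLN, sell forward: 100,000,000 × 1.21594729 × 0.19622 = GBP 23,859,317.72.
Route B — convert at spot, deposit GBP: 100,000,000 × 0.24238 × 1.01969604 = GBP 24,715,392.62.
The quoted forward undervalues PLN, so borrow PLN, convert to GBP at spot, deposit the GBP at 0.98%, and buy PLN forward at 0.19622 to cover the loan.
Profit = 24,715,392.62 − 23,859,317.72 = GBP 856,075.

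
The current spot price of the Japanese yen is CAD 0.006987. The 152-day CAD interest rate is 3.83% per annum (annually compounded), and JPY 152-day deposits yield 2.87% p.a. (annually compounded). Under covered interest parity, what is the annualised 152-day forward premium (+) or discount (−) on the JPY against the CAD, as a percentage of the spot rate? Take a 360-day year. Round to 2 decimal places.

+0.93%

T = 152/360 years.
CIP forward (CAD per JPY) = 0.006987 × 1.0159957/1.0120188 = 0.007014457.
(F − S)/S ÷ T = (0.007014457 − 0.006987)/0.006987/(152/360) = 0.009307 → 0.93%.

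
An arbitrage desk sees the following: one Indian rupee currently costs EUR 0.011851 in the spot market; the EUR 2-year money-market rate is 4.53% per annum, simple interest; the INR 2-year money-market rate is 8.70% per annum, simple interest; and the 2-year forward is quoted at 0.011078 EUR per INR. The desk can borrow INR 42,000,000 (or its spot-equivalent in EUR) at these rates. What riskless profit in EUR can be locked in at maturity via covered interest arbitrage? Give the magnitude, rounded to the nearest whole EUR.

T = 2 years.
Route A — deposit INR, sell forward: 42,000,000 × 1.174000 × 0.011078 = EUR 546,234.02.
Route B — convert at spot, deposit EUR: 42,000,000 × 0.011851 × 1.090600 = EUR 542,837.43.
The quoted forward overvalues INR, so borrow EUR, buy INR at spot, deposit the INR at 8.70%, and sell the proceeds forward at 0.011078.
Arbitrage profit = |546,234.02 − 542,837.43| = EUR 3,397.

EUR 3,397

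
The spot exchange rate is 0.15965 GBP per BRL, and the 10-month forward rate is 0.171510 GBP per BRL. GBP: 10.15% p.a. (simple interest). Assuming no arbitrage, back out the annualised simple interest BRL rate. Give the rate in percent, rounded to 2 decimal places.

T = 10/12 years.
CIP gives F = S · g_GBP/g_BRL, so g_GBP/g_BRL = 0.17151/0.15965 = 1.0742875.
GBP growth factor: 1 + 0.1015×10/12 = 1.0845833.
So the BRL growth factor = 1.0095838.
(1.0095838 − 1)/T = 0.011501, i.e. 1.15%.

1.15%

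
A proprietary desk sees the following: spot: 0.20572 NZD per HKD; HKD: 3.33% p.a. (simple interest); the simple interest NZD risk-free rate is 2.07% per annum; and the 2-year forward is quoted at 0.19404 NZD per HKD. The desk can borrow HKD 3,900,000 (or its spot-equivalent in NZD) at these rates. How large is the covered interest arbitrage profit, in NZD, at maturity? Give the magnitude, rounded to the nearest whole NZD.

NZD 28,368

T = 2 years.
Route A — deposit HKD, sell forward: 3,900,000 × 1.066600 × 0.19404 = NZD 807,155.95.
Route B — convert at spot, deposit NZD: 3,900,000 × 0.20572 × 1.041400 = NZD 835,523.55.
The quoted forward undervalues HKD, so borrow HKD, convert to NZD at spot, deposit the NZD at 2.07%, and buy HKD forward at 0.19404 to cover the loan.
Arbitrage profit = |807,155.95 − 835,523.55| = NZD 28,368.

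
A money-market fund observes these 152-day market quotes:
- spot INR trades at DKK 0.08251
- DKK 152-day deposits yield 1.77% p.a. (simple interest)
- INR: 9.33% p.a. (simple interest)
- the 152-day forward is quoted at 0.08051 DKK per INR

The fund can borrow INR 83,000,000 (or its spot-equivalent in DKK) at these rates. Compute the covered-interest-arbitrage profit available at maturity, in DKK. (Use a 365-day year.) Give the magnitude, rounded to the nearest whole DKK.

T = 152/365 years.
Keep in INR, deliver into the forward: 83,000,000·1.038853699·0.08051 = DKK 6,941,963.24.
Swap to DKK now, deposit: 83,000,000·0.08251·1.007370959 = DKK 6,898,808.76.
The quoted forward overvalues INR, so borrow DKK, buy INR at spot, deposit the INR at 9.33%, and sell the proceeds forward at 0.08051.
Arbitrage profit = |6,941,963.24 − 6,898,808.76| = DKK 43,154.

DKK 43,154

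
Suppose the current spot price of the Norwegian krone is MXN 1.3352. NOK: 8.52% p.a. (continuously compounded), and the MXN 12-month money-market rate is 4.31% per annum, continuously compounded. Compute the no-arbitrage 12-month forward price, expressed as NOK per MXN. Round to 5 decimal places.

0.78116

T = 1 year.
MXN accumulates by e^(0.0431×1) = 1.0440423.
Growth of 1 NOK over T: e^(0.0852×1) = 1.0889348.
So F = 1.3352 × 1.0440423 / 1.0889348 = 1.280155 (MXN/NOK).
Invert for NOK per MXN: 1 / 1.280155 = 0.78116.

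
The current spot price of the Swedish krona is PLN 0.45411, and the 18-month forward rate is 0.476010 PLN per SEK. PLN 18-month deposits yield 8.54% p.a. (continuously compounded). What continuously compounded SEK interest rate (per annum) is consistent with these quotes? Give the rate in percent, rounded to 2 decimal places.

T = 18/12 years.
CIP gives F = S · g_PLN/g_SEK, so g_PLN/g_SEK = 0.47601/0.45411 = 1.0482262.
The PLN side grows by e^(0.0854×18/12) = 1.1366667.
That pins the SEK growth at 1.0843716.
Take logs: ln 1.0843716 / (18/12) = 0.054000, so 5.40%.

5.40%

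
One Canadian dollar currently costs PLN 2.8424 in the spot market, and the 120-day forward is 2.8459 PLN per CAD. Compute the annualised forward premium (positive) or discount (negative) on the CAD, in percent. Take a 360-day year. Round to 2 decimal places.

T = 120/360 years.
Period premium: (2.8459 − 2.8424)/2.8424 = 0.0012314.
Annualise by dividing by T: 0.0012314 / (120/360) = 0.003694 → 0.37%.

+0.37%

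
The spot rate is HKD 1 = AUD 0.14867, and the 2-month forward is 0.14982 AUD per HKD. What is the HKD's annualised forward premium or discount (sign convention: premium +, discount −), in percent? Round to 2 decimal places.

T = 2/12 years.
(F − S)/S = (0.14982 − 0.14867)/0.14867 = 0.0077353.
Annualise by dividing by T: 0.0077353 / (2/12) = 0.046412 → 4.64%.

+4.64%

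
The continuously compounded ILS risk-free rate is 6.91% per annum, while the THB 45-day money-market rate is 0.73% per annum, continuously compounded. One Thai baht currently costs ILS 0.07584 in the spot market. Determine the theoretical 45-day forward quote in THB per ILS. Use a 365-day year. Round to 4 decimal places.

13.0856

T = 45/365 years.
Growth of 1 ILS over T: e^(0.0691×45/365) = 1.00855557.
THB accumulates by e^(0.0073×45/365) = 1.00090041.
CIP: F = S · (grow ILS)/(grow THB) = 0.07584 × 1.00855557/1.00090041 = 0.076420045 ILS per THB.
Quoted the other way: 1/0.076420045 = 13.0856 THB per ILS.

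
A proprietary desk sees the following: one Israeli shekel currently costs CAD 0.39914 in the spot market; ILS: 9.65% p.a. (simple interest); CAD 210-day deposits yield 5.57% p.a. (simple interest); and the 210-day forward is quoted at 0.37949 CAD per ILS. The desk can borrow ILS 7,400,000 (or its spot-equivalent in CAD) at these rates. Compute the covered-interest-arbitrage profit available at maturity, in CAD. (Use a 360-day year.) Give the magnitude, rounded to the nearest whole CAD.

CAD 83,299

T = 210/360 years.
Keep in ILS, deliver into the forward: 7,400,000·1.056291667·0.37949 = CAD 2,966,305.72.
Swap to CAD now, deposit: 7,400,000·0.39914·1.032491667 = CAD 3,049,604.56.
The quoted forward undervalues ILS, so borrow ILS, convert to CAD at spot, deposit the CAD at 5.57%, and buy ILS forward at 0.37949 to cover the loan.
Profit = 3,049,604.56 − 2,966,305.72 = CAD 83,299.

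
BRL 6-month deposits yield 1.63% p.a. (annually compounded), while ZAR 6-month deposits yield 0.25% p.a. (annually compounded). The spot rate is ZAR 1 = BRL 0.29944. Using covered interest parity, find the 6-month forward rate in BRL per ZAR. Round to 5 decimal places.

0.30149

T = 6/12 years.
BRL growth factor: (1 + 0.0163)^(6/12) = 1.0081171.
ZAR accumulates by (1 + 0.0025)^(6/12) = 1.0012492.
Forward (BRL per ZAR) = 0.29944 × 1.0081171 / 1.0012492 = 0.3014940.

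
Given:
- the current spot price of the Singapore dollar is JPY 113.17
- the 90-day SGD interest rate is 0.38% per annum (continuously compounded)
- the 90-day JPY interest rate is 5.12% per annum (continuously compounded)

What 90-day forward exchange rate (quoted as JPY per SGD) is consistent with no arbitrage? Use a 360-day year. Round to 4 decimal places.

114.5190

T = 90/360 years.
JPY accumulates by e^(0.0512×90/360) = 1.012882271.
SGD growth factor: e^(0.0038×90/360) = 1.000950451.
Forward (JPY per SGD) = 113.17 × 1.012882271 / 1.000950451 = 114.519042.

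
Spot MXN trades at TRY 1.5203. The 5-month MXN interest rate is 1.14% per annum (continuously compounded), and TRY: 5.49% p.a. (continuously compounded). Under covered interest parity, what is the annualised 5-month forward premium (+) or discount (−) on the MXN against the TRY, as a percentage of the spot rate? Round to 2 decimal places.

+4.39%

T = 5/12 years.
No-arbitrage forward: 1.5203 × 1.0231386 / 1.0047613 = 1.5481066 TRY/MXN.
Annualised premium = (F − S)/S × (1/T) = (1.5481066 − 1.5203)/1.5203 ÷ (5/12) = 4.39%.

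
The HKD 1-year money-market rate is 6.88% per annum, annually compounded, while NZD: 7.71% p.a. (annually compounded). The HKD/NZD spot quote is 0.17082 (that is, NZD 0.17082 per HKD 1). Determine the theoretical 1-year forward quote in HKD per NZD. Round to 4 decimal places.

T = 1 year.
NZD growth factor: (1 + 0.0771)^1 = 1.077100.
Growth of 1 HKD over T: (1 + 0.0688)^1 = 1.068800.
So F = 0.17082 × 1.077100 / 1.068800 = 0.1721465 (NZD/HKD).
Quoted the other way: 1/0.1721465 = 5.8090 HKD per NZD.

5.8090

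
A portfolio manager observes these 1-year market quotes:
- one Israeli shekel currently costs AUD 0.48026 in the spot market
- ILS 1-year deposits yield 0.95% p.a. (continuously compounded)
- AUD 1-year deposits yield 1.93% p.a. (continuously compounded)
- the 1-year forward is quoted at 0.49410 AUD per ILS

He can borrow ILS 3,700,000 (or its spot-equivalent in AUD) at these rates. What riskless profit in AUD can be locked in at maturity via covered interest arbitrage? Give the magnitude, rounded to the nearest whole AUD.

T = 1 year.
Keep in ILS, deliver into the forward: 3,700,000·1.009545268·0.49410 = AUD 1,845,620.37.
Swap to AUD now, deposit: 3,700,000·0.48026·1.019487449 = AUD 1,811,590.46.
The quoted forward overvalues ILS, so borrow AUD, buy ILS at spot, deposit the ILS at 0.95%, and sell the proceeds forward at 0.49410.
Arbitrage profit = |1,845,620.37 − 1,811,590.46| = AUD 34,030.

AUD 34,030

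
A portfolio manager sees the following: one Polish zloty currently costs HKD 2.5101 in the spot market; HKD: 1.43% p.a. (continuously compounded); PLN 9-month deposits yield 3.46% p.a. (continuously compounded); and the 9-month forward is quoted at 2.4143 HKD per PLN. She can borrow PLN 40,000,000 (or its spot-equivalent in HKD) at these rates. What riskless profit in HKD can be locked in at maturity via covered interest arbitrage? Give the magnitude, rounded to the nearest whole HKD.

T = 9/12 years.
Keep in PLN, deliver into the forward: 40,000,000·1.02628963271·2.4143 = HKD 99,110,842.41.
Swap to HKD now, deposit: 40,000,000·2.5101·1.01078271897 = HKD 101,486,628.12.
The quoted forward undervalues PLN, so borrow PLN, convert to HKD at spot, deposit the HKD at 1.43%, and buy PLN forward at 2.4143 to cover the loan.
The gap between the two covered legs is HKD 2,375,786.

HKD 2,375,786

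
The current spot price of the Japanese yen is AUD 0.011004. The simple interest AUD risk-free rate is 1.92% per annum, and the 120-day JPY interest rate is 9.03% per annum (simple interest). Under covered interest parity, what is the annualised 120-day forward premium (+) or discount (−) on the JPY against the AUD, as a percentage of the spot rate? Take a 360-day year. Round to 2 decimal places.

-6.90%

T = 120/360 years.
F = S · g_AUD/g_JPY = 0.011004 × 1.006400/1.030100 = 0.010750826.
(F − S)/S ÷ T = (0.010750826 − 0.011004)/0.011004/(120/360) = -0.069022 → -6.90%.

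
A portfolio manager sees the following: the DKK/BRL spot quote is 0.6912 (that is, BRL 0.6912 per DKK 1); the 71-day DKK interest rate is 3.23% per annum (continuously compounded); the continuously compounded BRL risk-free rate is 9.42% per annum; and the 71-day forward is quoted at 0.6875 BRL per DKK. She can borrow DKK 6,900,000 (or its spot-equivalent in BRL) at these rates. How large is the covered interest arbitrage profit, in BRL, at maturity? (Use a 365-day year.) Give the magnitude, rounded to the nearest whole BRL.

BRL 83,828

T = 71/365 years.
Keep in DKK, deliver into the forward: 6,900,000·1.006302793·0.6875 = BRL 4,773,648.87.
Swap to BRL now, deposit: 6,900,000·0.6912·1.018492747 = BRL 4,857,477.09.
The quoted forward undervalues DKK, so borrow DKK, convert to BRL at spot, deposit the BRL at 9.42%, and buy DKK forward at 0.6875 to cover the loan.
Arbitrage profit = |4,773,648.87 − 4,857,477.09| = BRL 83,828.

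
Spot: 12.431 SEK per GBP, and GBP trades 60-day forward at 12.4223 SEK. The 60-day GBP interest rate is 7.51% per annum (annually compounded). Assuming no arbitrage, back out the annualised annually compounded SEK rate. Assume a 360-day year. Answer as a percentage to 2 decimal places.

7.06%

T = 60/360 years.
F/S = 12.4223/12.431 = 0.9993001 = (growth of SEK) / (growth of GBP).
The GBP side grows by (1 + 0.0751)^(60/360) = 1.0121421.
Hence g_SEK = 1.0114337.
r = 1.0114337^(360/60) − 1 = 0.070593 → 7.06%.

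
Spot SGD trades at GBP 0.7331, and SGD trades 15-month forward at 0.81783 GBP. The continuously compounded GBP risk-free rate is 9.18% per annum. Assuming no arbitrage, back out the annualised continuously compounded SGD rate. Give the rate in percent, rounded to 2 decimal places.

T = 15/12 years.
F/S = 0.81783/0.7331 = 1.1155777 = (growth of GBP) / (growth of SGD).
GBP growth factor: e^(0.0918×15/12) = 1.121593.
Hence g_SGD = 1.0053921.
Take logs: ln 1.0053921 / (15/12) = 0.004302, so 0.43%.

0.43%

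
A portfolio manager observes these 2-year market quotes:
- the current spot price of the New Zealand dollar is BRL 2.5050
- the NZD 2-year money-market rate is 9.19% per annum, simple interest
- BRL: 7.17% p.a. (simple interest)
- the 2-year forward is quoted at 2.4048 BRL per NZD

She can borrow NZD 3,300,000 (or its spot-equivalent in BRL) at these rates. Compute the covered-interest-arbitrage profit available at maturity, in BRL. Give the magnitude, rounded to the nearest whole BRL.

T = 2 years.
Route A — deposit NZD, sell forward: 3,300,000 × 1.183800 × 2.4048 = BRL 9,394,447.39.
Route B — convert at spot, deposit BRL: 3,300,000 × 2.5050 × 1.143400 = BRL 9,451,916.10.
The quoted forward undervalues NZD, so borrow NZD, convert to BRL at spot, deposit the BRL at 7.17%, and buy NZD forward at 2.4048 to cover the loan.
Profit = 9,451,916.10 − 9,394,447.39 = BRL 57,469.

BRL 57,469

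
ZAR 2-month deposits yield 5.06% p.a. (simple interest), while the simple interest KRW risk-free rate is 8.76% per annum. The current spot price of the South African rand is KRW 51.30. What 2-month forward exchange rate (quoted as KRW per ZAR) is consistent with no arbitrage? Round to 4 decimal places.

51.6137

T = 2/12 years.
KRW accumulates by 1 + 0.0876×2/12 = 1.014600.
ZAR growth factor: 1 + 0.0506×2/12 = 1.00843333.
CIP: F = S · (grow KRW)/(grow ZAR) = 51.3 × 1.014600/1.00843333 = 51.613705 KRW per ZAR.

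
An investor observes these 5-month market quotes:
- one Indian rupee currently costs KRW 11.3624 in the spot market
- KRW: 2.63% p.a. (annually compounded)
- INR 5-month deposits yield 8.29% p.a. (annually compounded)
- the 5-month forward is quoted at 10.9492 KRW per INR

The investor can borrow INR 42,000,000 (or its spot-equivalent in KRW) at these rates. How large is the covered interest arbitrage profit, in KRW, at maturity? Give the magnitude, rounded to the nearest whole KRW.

KRW 7,027,946

T = 5/12 years.
Invest the INR and cover forward: 42,000,000 × 1.03374117267 × 10.9492 = KRW 475,382,831.61.
Convert at spot and invest in KRW: 42,000,000 × 11.3624 × 1.01087542113 = KRW 482,410,777.17.
The quoted forward undervalues INR, so borrow INR, convert to KRW at spot, deposit the KRW at 2.63%, and buy INR forward at 10.9492 to cover the loan.
Profit = 482,410,777.17 − 475,382,831.61 = KRW 7,027,946.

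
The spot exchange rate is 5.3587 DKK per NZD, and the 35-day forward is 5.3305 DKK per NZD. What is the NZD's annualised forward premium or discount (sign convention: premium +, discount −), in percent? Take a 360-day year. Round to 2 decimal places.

T = 35/360 years.
NZD trades forward at -0.52625% vs spot over the period.
Per annum: -0.0052625 / (35/360) = -0.054129 = -5.41%.

-5.41%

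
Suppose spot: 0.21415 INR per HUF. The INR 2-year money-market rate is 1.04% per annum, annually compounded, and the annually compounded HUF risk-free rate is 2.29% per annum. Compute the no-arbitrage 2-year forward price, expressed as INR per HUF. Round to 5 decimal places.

0.20895

T = 2 years.
INR growth factor: (1 + 0.0104)^2 = 1.0209082.
HUF growth factor: (1 + 0.0229)^2 = 1.0463244.
Forward (INR per HUF) = 0.21415 × 1.0209082 / 1.0463244 = 0.2089481.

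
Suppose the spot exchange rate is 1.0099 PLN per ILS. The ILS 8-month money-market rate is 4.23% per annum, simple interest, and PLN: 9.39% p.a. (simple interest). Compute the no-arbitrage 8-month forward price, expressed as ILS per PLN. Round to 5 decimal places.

T = 8/12 years.
PLN growth factor: 1 + 0.0939×8/12 = 1.062600.
Growth of 1 ILS over T: 1 + 0.0423×8/12 = 1.028200.
CIP: F = S · (grow PLN)/(grow ILS) = 1.0099 × 1.062600/1.028200 = 1.043688 PLN per ILS.
Quoted the other way: 1/1.043688 = 0.95814 ILS per PLN.

0.95814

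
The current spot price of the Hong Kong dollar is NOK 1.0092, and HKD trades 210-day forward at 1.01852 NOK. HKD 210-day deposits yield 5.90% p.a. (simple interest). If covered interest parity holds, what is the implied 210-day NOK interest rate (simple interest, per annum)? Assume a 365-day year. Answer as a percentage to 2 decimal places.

T = 210/365 years.
F/S = 1.01852/1.0092 = 1.0092350 = (growth of NOK) / (growth of HKD).
HKD growth factor: 1 + 0.0590×210/365 = 1.0339452.
So the NOK growth factor = 1.0434937.
r = (1.0434937 − 1)/(210/365) = 0.075596 → 7.56%.

7.56%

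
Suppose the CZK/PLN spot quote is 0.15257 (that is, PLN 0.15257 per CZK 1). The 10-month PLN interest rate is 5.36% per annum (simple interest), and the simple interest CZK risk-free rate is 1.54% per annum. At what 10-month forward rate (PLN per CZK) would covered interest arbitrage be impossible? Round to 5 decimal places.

0.15737

T = 10/12 years.
PLN accumulates by 1 + 0.0536×10/12 = 1.0446667.
CZK accumulates by 1 + 0.0154×10/12 = 1.0128333.
So F = 0.15257 × 1.0446667 / 1.0128333 = 0.1573653 (PLN/CZK).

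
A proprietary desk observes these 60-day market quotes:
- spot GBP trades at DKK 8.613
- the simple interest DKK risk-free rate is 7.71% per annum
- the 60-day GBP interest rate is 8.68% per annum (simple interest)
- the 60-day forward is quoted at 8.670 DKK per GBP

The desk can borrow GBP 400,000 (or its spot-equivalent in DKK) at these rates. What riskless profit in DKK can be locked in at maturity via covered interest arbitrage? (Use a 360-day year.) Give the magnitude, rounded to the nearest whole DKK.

T = 60/360 years.
Route A — deposit GBP, sell forward: 400,000 × 1.014466667 × 8.670 = DKK 3,518,170.40.
Route B — convert at spot, deposit DKK: 400,000 × 8.613 × 1.012850 = DKK 3,489,470.82.
The quoted forward overvalues GBP, so borrow DKK, buy GBP at spot, deposit the GBP at 8.68%, and sell the proceeds forward at 8.670.
The gap between the two covered legs is DKK 28,700.

DKK 28,700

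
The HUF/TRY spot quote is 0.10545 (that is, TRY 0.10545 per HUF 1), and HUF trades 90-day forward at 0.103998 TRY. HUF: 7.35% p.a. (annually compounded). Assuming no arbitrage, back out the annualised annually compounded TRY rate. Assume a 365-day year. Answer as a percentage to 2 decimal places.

1.48%

T = 90/365 years.
F/S = 0.103998/0.10545 = 0.9862304 = (growth of TRY) / (growth of HUF).
The HUF side grows by (1 + 0.0735)^(90/365) = 1.017642.
That pins the TRY growth at 1.0036295.
r = 1.0036295^(365/90) − 1 = 0.014801 → 1.48%.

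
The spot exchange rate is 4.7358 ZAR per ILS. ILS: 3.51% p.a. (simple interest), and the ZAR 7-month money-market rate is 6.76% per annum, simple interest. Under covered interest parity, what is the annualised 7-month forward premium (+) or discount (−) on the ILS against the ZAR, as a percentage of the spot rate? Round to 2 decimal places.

T = 7/12 years.
CIP forward (ZAR per ILS) = 4.7358 × 1.0394333/1.020475 = 4.8237813.
Annualised premium = (F − S)/S × (1/T) = (4.8237813 − 4.7358)/4.7358 ÷ (7/12) = 3.18%.

+3.18%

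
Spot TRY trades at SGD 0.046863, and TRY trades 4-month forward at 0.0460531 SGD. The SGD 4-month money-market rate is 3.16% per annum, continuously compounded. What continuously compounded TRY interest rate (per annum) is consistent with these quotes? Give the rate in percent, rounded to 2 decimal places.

T = 4/12 years.
CIP gives F = S · g_SGD/g_TRY, so g_SGD/g_TRY = 0.0460531/0.046863 = 0.9827177.
The SGD side grows by e^(0.0316×4/12) = 1.010589.
So the TRY growth factor = 1.0283615.
Take logs: ln 1.0283615 / (4/12) = 0.083900, so 8.39%.

8.39%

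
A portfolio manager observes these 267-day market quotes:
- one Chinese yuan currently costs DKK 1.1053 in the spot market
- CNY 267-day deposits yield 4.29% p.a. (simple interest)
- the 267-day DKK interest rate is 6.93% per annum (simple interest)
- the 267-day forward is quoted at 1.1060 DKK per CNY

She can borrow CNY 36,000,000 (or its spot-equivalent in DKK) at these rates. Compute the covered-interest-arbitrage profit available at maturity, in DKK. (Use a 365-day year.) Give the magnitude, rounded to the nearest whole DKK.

T = 267/365 years.
Route A — deposit CNY, sell forward: 36,000,000 × 1.0313816438 × 1.1060 = DKK 41,065,491.53.
Route B — convert at spot, deposit DKK: 36,000,000 × 1.1053 × 1.0506934247 = DKK 41,807,931.92.
The quoted forward undervalues CNY, so borrow CNY, convert to DKK at spot, deposit the DKK at 6.93%, and buy CNY forward at 1.1060 to cover the loan.
Arbitrage profit = |41,065,491.53 − 41,807,931.92| = DKK 742,440.

DKK 742,440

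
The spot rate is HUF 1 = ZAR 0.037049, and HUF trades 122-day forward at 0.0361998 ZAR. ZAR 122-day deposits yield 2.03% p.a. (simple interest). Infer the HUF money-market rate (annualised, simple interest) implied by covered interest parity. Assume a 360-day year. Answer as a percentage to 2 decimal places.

9.00%

T = 122/360 years.
F/S = 0.0361998/0.037049 = 0.9770790 = (growth of ZAR) / (growth of HUF).
ZAR growth factor: 1 + 0.0203×122/360 = 1.0068794.
So the HUF growth factor = 1.0304995.
(1.0304995 − 1)/T = 0.089999, i.e. 9.00%.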